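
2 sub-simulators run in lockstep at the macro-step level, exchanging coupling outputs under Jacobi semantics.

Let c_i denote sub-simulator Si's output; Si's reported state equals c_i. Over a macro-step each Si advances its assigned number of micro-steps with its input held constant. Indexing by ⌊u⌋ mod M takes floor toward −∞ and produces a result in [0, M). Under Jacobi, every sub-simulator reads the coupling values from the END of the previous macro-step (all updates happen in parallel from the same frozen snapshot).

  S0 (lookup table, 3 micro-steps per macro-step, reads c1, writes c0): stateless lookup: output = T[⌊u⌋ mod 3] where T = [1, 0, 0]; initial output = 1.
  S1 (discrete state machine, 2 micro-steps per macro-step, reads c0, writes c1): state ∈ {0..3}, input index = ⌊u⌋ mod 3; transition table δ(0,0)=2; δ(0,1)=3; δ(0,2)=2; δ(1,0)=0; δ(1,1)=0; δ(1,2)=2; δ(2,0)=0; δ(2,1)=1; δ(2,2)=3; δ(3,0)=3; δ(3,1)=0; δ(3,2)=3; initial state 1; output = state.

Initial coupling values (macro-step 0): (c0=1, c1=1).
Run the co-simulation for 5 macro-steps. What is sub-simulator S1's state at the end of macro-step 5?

S1 state at macro-step 5 = 3

macro 1: S0 reads c1=1 → after 3×micro: 0; S1 reads c0=1 → after 2×micro: 3 ⇒ (c0=0, c1=3)
macro 2: S0 reads c1=3 → after 3×micro: 1; S1 reads c0=0 → after 2×micro: 3 ⇒ (c0=1, c1=3)
macro 3: S0 reads c1=3 → after 3×micro: 1; S1 reads c0=1 → after 2×micro: 3 ⇒ (c0=1, c1=3)
macro 4: S0 reads c1=3 → after 3×micro: 1; S1 reads c0=1 → after 2×micro: 3 ⇒ (c0=1, c1=3)
macro 5: S0 reads c1=3 → after 3×micro: 1; S1 reads c0=1 → after 2×micro: 3 ⇒ (c0=1, c1=3)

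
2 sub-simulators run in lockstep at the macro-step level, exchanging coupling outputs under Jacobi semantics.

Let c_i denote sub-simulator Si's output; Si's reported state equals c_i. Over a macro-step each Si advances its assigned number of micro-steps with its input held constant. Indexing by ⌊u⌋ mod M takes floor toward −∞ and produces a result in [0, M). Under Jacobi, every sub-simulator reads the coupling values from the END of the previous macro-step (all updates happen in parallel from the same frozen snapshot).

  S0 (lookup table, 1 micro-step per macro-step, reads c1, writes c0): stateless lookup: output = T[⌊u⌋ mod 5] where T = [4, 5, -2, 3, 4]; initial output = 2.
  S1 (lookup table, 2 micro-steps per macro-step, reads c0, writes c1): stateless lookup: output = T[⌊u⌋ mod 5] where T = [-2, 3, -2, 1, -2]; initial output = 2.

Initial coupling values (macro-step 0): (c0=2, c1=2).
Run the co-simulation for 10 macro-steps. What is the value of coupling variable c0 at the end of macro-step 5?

c0 at macro-step 5 = 3

macro 1: S0 reads c1=2 → after 1×micro: -2; S1 reads c0=2 → after 2×micro: -2 ⇒ (c0=-2, c1=-2)
macro 2: S0 reads c1=-2 → after 1×micro: 3; S1 reads c0=-2 → after 2×micro: 1 ⇒ (c0=3, c1=1)
macro 3: S0 reads c1=1 → after 1×micro: 5; S1 reads c0=3 → after 2×micro: 1 ⇒ (c0=5, c1=1)
macro 4: S0 reads c1=1 → after 1×micro: 5; S1 reads c0=5 → after 2×micro: -2 ⇒ (c0=5, c1=-2)
macro 5: S0 reads c1=-2 → after 1×micro: 3; S1 reads c0=5 → after 2×micro: -2 ⇒ (c0=3, c1=-2)
macro 6: S0 reads c1=-2 → after 1×micro: 3; S1 reads c0=3 → after 2×micro: 1 ⇒ (c0=3, c1=1)
macro 7: S0 reads c1=1 → after 1×micro: 5; S1 reads c0=3 → after 2×micro: 1 ⇒ (c0=5, c1=1)
macro 8: S0 reads c1=1 → after 1×micro: 5; S1 reads c0=5 → after 2×micro: -2 ⇒ (c0=5, c1=-2)
macro 9: S0 reads c1=-2 → after 1×micro: 3; S1 reads c0=5 → after 2×micro: -2 ⇒ (c0=3, c1=-2)
macro 10: S0 reads c1=-2 → after 1×micro: 3; S1 reads c0=3 → after 2×micro: 1 ⇒ (c0=3, c1=1)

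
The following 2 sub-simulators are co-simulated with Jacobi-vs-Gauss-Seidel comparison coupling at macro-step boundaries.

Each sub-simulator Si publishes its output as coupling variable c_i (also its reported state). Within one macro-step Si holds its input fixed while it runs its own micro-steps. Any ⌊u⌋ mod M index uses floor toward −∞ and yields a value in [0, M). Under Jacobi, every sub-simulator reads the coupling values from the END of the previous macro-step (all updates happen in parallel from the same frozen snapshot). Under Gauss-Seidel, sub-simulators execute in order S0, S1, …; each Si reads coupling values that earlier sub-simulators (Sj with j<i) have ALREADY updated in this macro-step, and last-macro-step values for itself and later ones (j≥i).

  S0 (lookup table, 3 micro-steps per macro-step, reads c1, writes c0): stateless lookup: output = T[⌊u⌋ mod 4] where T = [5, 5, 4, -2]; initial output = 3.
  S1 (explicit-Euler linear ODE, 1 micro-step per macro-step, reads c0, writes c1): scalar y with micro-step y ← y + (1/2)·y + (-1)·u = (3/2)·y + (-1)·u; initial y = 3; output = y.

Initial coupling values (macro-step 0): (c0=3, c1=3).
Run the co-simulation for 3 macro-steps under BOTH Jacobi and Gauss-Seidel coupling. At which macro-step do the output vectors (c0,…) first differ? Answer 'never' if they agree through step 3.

[Jacobi] macro 1: S0 reads c1=3 → after 3×micro: -2; S1 reads c0=3 → after 1×micro: 3/2 ⇒ (c0=-2, c1=3/2)
[Jacobi] macro 2: S0 reads c1=3/2 → after 3×micro: 5; S1 reads c0=-2 → after 1×micro: 17/4 ⇒ (c0=5, c1=17/4)
[Jacobi] macro 3: S0 reads c1=17/4 → after 3×micro: 5; S1 reads c0=5 → after 1×micro: 11/8 ⇒ (c0=5, c1=11/8)
[Gauss-Seidel] macro 1: S0 reads c1=3 → after 3×micro: -2; S1 reads c0=-2 → after 1×micro: 13/2 ⇒ (c0=-2, c1=13/2)
[Gauss-Seidel] macro 2: S0 reads c1=13/2 → after 3×micro: 4; S1 reads c0=4 → after 1×micro: 23/4 ⇒ (c0=4, c1=23/4)
[Gauss-Seidel] macro 3: S0 reads c1=23/4 → after 3×micro: 5; S1 reads c0=5 → after 1×micro: 29/8 ⇒ (c0=5, c1=29/8)

first divergence at macro-step: 1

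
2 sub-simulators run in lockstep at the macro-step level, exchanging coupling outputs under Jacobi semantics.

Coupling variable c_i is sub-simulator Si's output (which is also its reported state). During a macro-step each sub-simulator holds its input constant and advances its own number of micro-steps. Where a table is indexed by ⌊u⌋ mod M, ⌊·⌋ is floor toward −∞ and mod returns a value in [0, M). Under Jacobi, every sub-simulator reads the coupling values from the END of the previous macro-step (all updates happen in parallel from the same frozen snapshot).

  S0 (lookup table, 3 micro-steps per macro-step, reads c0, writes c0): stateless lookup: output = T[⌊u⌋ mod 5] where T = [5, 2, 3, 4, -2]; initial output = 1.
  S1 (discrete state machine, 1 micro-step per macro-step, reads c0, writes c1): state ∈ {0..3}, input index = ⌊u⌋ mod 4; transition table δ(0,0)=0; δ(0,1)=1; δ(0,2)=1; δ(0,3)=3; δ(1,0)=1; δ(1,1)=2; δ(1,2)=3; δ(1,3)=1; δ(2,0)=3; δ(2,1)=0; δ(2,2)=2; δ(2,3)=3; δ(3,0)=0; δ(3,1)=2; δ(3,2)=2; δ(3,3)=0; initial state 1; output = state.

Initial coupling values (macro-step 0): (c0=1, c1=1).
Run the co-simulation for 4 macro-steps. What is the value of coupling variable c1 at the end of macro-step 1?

c1 at macro-step 1 = 2

macro 1: S0 reads c0=1 → after 3×micro: 2; S1 reads c0=1 → after 1×micro: 2 ⇒ (c0=2, c1=2)
macro 2: S0 reads c0=2 → after 3×micro: 3; S1 reads c0=2 → after 1×micro: 2 ⇒ (c0=3, c1=2)
macro 3: S0 reads c0=3 → after 3×micro: 4; S1 reads c0=3 → after 1×micro: 3 ⇒ (c0=4, c1=3)
macro 4: S0 reads c0=4 → after 3×micro: -2; S1 reads c0=4 → after 1×micro: 0 ⇒ (c0=-2, c1=0)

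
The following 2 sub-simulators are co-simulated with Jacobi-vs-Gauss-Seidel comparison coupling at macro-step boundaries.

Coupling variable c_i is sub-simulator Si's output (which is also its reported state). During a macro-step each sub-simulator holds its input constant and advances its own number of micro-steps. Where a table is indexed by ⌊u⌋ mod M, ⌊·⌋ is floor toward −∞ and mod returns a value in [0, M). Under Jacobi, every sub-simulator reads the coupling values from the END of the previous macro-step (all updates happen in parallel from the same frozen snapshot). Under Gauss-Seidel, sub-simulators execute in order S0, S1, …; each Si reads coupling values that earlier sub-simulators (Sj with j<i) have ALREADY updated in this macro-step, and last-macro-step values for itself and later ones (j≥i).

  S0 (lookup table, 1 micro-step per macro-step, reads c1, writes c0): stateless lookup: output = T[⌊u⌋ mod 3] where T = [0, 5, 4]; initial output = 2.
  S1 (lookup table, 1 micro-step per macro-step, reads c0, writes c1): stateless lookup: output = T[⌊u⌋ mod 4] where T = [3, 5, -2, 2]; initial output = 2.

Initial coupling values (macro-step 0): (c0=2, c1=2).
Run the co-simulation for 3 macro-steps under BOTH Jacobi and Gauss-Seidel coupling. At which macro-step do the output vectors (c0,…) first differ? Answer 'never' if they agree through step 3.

[Jacobi] macro 1: S0 reads c1=2 → after 1×micro: 4; S1 reads c0=2 → after 1×micro: -2 ⇒ (c0=4, c1=-2)
[Jacobi] macro 2: S0 reads c1=-2 → after 1×micro: 5; S1 reads c0=4 → after 1×micro: 3 ⇒ (c0=5, c1=3)
[Jacobi] macro 3: S0 reads c1=3 → after 1×micro: 0; S1 reads c0=5 → after 1×micro: 5 ⇒ (c0=0, c1=5)
[Gauss-Seidel] macro 1: S0 reads c1=2 → after 1×micro: 4; S1 reads c0=4 → after 1×micro: 3 ⇒ (c0=4, c1=3)
[Gauss-Seidel] macro 2: S0 reads c1=3 → after 1×micro: 0; S1 reads c0=0 → after 1×micro: 3 ⇒ (c0=0, c1=3)
[Gauss-Seidel] macro 3: S0 reads c1=3 → after 1×micro: 0; S1 reads c0=0 → after 1×micro: 3 ⇒ (c0=0, c1=3)

first divergence at macro-step: 1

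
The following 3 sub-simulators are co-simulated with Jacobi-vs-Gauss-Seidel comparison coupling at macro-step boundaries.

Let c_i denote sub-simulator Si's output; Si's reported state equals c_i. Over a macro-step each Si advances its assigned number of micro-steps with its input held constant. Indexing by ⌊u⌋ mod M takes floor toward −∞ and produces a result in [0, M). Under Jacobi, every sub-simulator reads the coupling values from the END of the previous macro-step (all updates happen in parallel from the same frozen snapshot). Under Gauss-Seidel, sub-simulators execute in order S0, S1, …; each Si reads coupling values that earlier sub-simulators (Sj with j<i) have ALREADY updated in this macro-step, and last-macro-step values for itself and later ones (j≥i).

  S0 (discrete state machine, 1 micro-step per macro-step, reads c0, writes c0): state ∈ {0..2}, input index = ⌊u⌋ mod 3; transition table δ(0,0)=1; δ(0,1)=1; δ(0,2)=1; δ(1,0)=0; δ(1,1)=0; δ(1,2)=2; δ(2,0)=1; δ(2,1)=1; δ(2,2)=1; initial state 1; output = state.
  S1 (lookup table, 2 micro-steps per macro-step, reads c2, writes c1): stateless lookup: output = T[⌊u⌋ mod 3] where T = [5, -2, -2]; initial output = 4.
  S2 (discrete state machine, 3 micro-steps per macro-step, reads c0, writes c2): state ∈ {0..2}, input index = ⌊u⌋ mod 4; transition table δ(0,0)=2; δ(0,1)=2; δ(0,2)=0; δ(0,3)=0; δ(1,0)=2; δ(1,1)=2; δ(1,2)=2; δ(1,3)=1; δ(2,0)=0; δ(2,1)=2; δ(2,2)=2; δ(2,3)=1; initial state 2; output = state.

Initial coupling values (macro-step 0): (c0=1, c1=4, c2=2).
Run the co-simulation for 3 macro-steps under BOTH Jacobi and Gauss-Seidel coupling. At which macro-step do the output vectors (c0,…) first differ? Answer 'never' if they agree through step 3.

first divergence at macro-step: 1

[Jacobi] macro 1: S0 reads c0=1 → after 1×micro: 0; S1 reads c2=2 → after 2×micro: -2; S2 reads c0=1 → after 3×micro: 2 ⇒ (c0=0, c1=-2, c2=2)
[Jacobi] macro 2: S0 reads c0=0 → after 1×micro: 1; S1 reads c2=2 → after 2×micro: -2; S2 reads c0=0 → after 3×micro: 0 ⇒ (c0=1, c1=-2, c2=0)
[Jacobi] macro 3: S0 reads c0=1 → after 1×micro: 0; S1 reads c2=0 → after 2×micro: 5; S2 reads c0=1 → after 3×micro: 2 ⇒ (c0=0, c1=5, c2=2)
[Gauss-Seidel] macro 1: S0 reads c0=1 → after 1×micro: 0; S1 reads c2=2 → after 2×micro: -2; S2 reads c0=0 → after 3×micro: 0 ⇒ (c0=0, c1=-2, c2=0)
[Gauss-Seidel] macro 2: S0 reads c0=0 → after 1×micro: 1; S1 reads c2=0 → after 2×micro: 5; S2 reads c0=1 → after 3×micro: 2 ⇒ (c0=1, c1=5, c2=2)
[Gauss-Seidel] macro 3: S0 reads c0=1 → after 1×micro: 0; S1 reads c2=2 → after 2×micro: -2; S2 reads c0=0 → after 3×micro: 0 ⇒ (c0=0, c1=-2, c2=0)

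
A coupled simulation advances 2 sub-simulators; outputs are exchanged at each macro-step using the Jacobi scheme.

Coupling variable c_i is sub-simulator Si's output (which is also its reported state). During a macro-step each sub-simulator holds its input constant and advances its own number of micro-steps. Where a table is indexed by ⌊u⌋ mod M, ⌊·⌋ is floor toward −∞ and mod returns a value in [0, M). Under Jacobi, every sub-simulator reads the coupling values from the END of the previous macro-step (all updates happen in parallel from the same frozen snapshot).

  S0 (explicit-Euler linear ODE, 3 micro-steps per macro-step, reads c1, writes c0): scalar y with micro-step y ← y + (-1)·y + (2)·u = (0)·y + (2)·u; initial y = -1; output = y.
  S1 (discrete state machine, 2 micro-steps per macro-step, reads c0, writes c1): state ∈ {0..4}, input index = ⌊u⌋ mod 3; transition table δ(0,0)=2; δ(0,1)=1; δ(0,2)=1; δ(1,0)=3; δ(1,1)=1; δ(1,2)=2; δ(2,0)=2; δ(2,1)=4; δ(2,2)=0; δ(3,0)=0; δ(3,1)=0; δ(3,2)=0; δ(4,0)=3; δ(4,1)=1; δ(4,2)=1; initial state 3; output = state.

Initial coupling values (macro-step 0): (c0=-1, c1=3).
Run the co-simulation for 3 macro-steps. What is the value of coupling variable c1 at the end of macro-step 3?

c1 at macro-step 3 = 2

macro 1: S0 reads c1=3 → after 3×micro: 6; S1 reads c0=-1 → after 2×micro: 1 ⇒ (c0=6, c1=1)
macro 2: S0 reads c1=1 → after 3×micro: 2; S1 reads c0=6 → after 2×micro: 0 ⇒ (c0=2, c1=0)
macro 3: S0 reads c1=0 → after 3×micro: 0; S1 reads c0=2 → after 2×micro: 2 ⇒ (c0=0, c1=2)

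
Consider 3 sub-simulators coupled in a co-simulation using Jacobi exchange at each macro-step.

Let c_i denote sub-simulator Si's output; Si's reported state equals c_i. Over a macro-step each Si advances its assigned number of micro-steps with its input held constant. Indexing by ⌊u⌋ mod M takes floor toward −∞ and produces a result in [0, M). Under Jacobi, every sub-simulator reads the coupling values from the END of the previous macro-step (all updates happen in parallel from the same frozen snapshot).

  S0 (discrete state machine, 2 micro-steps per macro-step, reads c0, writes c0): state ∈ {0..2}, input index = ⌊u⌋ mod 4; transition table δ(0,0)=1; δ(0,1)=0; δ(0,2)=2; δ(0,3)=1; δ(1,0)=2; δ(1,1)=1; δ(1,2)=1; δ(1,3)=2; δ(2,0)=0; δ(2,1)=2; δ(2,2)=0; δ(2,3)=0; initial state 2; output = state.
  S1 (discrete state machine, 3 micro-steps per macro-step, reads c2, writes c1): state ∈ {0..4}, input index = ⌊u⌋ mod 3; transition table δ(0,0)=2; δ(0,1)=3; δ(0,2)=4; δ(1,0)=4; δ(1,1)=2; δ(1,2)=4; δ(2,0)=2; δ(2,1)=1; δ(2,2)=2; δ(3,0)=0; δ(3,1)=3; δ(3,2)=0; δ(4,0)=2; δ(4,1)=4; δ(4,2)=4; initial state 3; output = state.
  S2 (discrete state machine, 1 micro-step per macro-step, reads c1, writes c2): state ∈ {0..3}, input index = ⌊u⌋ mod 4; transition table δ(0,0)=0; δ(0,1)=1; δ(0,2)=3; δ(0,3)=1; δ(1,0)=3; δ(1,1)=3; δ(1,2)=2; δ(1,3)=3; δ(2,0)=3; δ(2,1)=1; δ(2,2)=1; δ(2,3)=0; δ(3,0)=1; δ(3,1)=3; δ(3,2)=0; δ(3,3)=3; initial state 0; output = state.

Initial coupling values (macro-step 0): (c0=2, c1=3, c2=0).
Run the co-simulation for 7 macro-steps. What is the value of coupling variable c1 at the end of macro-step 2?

macro 1: S0 reads c0=2 → after 2×micro: 2; S1 reads c2=0 → after 3×micro: 2; S2 reads c1=3 → after 1×micro: 1 ⇒ (c0=2, c1=2, c2=1)
macro 2: S0 reads c0=2 → after 2×micro: 2; S1 reads c2=1 → after 3×micro: 1; S2 reads c1=2 → after 1×micro: 2 ⇒ (c0=2, c1=1, c2=2)
macro 3: S0 reads c0=2 → after 2×micro: 2; S1 reads c2=2 → after 3×micro: 4; S2 reads c1=1 → after 1×micro: 1 ⇒ (c0=2, c1=4, c2=1)
macro 4: S0 reads c0=2 → after 2×micro: 2; S1 reads c2=1 → after 3×micro: 4; S2 reads c1=4 → after 1×micro: 3 ⇒ (c0=2, c1=4, c2=3)
macro 5: S0 reads c0=2 → after 2×micro: 2; S1 reads c2=3 → after 3×micro: 2; S2 reads c1=4 → after 1×micro: 1 ⇒ (c0=2, c1=2, c2=1)
macro 6: S0 reads c0=2 → after 2×micro: 2; S1 reads c2=1 → after 3×micro: 1; S2 reads c1=2 → after 1×micro: 2 ⇒ (c0=2, c1=1, c2=2)
macro 7: S0 reads c0=2 → after 2×micro: 2; S1 reads c2=2 → after 3×micro: 4; S2 reads c1=1 → after 1×micro: 1 ⇒ (c0=2, c1=4, c2=1)

c1 at macro-step 2 = 1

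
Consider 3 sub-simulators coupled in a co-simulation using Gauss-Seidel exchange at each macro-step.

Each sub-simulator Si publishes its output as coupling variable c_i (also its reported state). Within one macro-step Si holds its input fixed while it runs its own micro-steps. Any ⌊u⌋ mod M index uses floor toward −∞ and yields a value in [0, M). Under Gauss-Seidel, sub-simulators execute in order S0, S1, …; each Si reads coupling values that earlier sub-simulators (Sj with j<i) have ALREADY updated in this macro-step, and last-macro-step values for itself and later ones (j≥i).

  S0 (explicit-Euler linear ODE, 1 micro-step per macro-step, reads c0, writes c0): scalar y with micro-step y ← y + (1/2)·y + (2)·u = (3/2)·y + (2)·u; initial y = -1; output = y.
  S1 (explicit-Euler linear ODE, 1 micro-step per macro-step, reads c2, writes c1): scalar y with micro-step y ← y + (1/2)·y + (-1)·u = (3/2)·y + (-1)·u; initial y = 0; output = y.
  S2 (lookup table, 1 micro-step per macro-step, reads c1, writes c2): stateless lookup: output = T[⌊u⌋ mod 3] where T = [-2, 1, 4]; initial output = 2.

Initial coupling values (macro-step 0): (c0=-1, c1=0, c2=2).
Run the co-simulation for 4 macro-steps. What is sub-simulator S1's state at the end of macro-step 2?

S1 state at macro-step 2 = -4

macro 1: S0 reads c0=-1 → after 1×micro: -7/2; S1 reads c2=2 → after 1×micro: -2; S2 reads c1=-2 → after 1×micro: 1 ⇒ (c0=-7/2, c1=-2, c2=1)
macro 2: S0 reads c0=-7/2 → after 1×micro: -49/4; S1 reads c2=1 → after 1×micro: -4; S2 reads c1=-4 → after 1×micro: 4 ⇒ (c0=-49/4, c1=-4, c2=4)
macro 3: S0 reads c0=-49/4 → after 1×micro: -343/8; S1 reads c2=4 → after 1×micro: -10; S2 reads c1=-10 → after 1×micro: 4 ⇒ (c0=-343/8, c1=-10, c2=4)
macro 4: S0 reads c0=-343/8 → after 1×micro: -2401/16; S1 reads c2=4 → after 1×micro: -19; S2 reads c1=-19 → after 1×micro: 4 ⇒ (c0=-2401/16, c1=-19, c2=4)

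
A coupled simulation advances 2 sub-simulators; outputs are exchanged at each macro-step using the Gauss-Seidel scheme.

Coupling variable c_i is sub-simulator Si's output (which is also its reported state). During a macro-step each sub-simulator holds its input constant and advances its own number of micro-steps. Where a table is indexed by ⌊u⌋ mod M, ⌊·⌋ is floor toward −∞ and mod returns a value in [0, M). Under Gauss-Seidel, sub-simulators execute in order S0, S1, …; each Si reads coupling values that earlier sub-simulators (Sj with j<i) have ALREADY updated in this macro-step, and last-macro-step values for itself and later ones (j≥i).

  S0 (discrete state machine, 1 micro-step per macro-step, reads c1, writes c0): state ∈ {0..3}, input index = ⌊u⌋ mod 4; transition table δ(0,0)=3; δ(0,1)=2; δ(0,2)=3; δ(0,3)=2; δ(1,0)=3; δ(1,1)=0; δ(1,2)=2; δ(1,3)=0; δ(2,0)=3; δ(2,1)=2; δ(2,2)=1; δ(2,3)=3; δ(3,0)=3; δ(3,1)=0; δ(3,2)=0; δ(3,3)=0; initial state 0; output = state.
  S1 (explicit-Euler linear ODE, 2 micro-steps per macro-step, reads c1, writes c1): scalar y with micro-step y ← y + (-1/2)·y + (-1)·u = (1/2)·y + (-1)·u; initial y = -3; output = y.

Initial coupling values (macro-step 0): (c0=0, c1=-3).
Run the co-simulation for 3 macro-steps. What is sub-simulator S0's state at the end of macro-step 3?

S0 state at macro-step 3 = 0

macro 1: S0 reads c1=-3 → after 1×micro: 2; S1 reads c1=-3 → after 2×micro: 15/4 ⇒ (c0=2, c1=15/4)
macro 2: S0 reads c1=15/4 → after 1×micro: 3; S1 reads c1=15/4 → after 2×micro: -75/16 ⇒ (c0=3, c1=-75/16)
macro 3: S0 reads c1=-75/16 → after 1×micro: 0; S1 reads c1=-75/16 → after 2×micro: 375/64 ⇒ (c0=0, c1=375/64)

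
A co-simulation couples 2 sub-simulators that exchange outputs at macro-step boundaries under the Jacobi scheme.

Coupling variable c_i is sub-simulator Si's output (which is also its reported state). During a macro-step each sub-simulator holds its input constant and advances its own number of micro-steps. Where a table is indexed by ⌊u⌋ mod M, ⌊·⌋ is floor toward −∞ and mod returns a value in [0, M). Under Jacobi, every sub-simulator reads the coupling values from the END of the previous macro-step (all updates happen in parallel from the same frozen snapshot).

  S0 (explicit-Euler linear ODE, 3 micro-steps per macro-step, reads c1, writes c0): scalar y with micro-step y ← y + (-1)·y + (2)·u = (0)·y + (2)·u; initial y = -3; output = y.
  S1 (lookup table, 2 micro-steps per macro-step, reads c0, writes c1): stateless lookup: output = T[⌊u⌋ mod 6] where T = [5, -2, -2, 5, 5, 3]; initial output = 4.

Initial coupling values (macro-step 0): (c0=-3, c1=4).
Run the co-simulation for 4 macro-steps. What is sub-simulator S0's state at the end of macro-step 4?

macro 1: S0 reads c1=4 → after 3×micro: 8; S1 reads c0=-3 → after 2×micro: 5 ⇒ (c0=8, c1=5)
macro 2: S0 reads c1=5 → after 3×micro: 10; S1 reads c0=8 → after 2×micro: -2 ⇒ (c0=10, c1=-2)
macro 3: S0 reads c1=-2 → after 3×micro: -4; S1 reads c0=10 → after 2×micro: 5 ⇒ (c0=-4, c1=5)
macro 4: S0 reads c1=5 → after 3×micro: 10; S1 reads c0=-4 → after 2×micro: -2 ⇒ (c0=10, c1=-2)

S0 state at macro-step 4 = 10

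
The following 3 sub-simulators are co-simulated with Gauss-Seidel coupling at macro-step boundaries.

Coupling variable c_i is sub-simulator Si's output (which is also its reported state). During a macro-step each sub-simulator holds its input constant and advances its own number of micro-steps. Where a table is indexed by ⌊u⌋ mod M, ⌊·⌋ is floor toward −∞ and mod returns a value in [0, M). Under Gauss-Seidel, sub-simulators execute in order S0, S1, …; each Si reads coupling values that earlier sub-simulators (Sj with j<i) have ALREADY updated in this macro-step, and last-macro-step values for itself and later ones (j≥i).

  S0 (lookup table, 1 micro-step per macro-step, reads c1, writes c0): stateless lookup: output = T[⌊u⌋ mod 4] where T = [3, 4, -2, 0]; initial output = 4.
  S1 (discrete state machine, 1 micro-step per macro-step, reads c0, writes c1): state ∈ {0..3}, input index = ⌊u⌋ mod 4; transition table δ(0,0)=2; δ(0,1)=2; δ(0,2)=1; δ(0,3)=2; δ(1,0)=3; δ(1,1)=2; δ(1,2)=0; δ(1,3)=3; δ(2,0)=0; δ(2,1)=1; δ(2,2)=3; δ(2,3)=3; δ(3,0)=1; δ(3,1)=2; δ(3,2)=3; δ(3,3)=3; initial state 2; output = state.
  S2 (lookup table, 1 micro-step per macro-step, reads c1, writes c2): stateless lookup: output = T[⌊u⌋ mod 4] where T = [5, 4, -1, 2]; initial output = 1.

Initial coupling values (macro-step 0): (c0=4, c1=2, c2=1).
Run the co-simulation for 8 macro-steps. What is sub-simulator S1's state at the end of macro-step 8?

macro 1: S0 reads c1=2 → after 1×micro: -2; S1 reads c0=-2 → after 1×micro: 3; S2 reads c1=3 → after 1×micro: 2 ⇒ (c0=-2, c1=3, c2=2)
macro 2: S0 reads c1=3 → after 1×micro: 0; S1 reads c0=0 → after 1×micro: 1; S2 reads c1=1 → after 1×micro: 4 ⇒ (c0=0, c1=1, c2=4)
macro 3: S0 reads c1=1 → after 1×micro: 4; S1 reads c0=4 → after 1×micro: 3; S2 reads c1=3 → after 1×micro: 2 ⇒ (c0=4, c1=3, c2=2)
macro 4: S0 reads c1=3 → after 1×micro: 0; S1 reads c0=0 → after 1×micro: 1; S2 reads c1=1 → after 1×micro: 4 ⇒ (c0=0, c1=1, c2=4)
macro 5: S0 reads c1=1 → after 1×micro: 4; S1 reads c0=4 → after 1×micro: 3; S2 reads c1=3 → after 1×micro: 2 ⇒ (c0=4, c1=3, c2=2)
macro 6: S0 reads c1=3 → after 1×micro: 0; S1 reads c0=0 → after 1×micro: 1; S2 reads c1=1 → after 1×micro: 4 ⇒ (c0=0, c1=1, c2=4)
macro 7: S0 reads c1=1 → after 1×micro: 4; S1 reads c0=4 → after 1×micro: 3; S2 reads c1=3 → after 1×micro: 2 ⇒ (c0=4, c1=3, c2=2)
macro 8: S0 reads c1=3 → after 1×micro: 0; S1 reads c0=0 → after 1×micro: 1; S2 reads c1=1 → after 1×micro: 4 ⇒ (c0=0, c1=1, c2=4)

S1 state at macro-step 8 = 1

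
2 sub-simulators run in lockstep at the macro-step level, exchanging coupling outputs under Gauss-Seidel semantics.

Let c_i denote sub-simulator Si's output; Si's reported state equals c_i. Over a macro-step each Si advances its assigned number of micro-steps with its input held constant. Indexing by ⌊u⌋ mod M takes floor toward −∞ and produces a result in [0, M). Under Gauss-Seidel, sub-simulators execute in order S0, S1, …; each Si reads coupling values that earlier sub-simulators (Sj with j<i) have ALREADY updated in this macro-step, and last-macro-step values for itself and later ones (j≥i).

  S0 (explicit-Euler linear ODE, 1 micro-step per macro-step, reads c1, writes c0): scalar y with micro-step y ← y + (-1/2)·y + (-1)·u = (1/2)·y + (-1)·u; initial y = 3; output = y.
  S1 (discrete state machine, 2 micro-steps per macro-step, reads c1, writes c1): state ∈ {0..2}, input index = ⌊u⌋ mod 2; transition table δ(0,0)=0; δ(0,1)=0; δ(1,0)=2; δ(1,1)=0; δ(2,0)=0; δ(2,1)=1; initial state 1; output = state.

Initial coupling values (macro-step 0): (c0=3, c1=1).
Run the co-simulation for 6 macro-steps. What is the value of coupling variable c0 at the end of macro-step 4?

macro 1: S0 reads c1=1 → after 1×micro: 1/2; S1 reads c1=1 → after 2×micro: 0 ⇒ (c0=1/2, c1=0)
macro 2: S0 reads c1=0 → after 1×micro: 1/4; S1 reads c1=0 → after 2×micro: 0 ⇒ (c0=1/4, c1=0)
macro 3: S0 reads c1=0 → after 1×micro: 1/8; S1 reads c1=0 → after 2×micro: 0 ⇒ (c0=1/8, c1=0)
macro 4: S0 reads c1=0 → after 1×micro: 1/16; S1 reads c1=0 → after 2×micro: 0 ⇒ (c0=1/16, c1=0)
macro 5: S0 reads c1=0 → after 1×micro: 1/32; S1 reads c1=0 → after 2×micro: 0 ⇒ (c0=1/32, c1=0)
macro 6: S0 reads c1=0 → after 1×micro: 1/64; S1 reads c1=0 → after 2×micro: 0 ⇒ (c0=1/64, c1=0)

c0 at macro-step 4 = 1/16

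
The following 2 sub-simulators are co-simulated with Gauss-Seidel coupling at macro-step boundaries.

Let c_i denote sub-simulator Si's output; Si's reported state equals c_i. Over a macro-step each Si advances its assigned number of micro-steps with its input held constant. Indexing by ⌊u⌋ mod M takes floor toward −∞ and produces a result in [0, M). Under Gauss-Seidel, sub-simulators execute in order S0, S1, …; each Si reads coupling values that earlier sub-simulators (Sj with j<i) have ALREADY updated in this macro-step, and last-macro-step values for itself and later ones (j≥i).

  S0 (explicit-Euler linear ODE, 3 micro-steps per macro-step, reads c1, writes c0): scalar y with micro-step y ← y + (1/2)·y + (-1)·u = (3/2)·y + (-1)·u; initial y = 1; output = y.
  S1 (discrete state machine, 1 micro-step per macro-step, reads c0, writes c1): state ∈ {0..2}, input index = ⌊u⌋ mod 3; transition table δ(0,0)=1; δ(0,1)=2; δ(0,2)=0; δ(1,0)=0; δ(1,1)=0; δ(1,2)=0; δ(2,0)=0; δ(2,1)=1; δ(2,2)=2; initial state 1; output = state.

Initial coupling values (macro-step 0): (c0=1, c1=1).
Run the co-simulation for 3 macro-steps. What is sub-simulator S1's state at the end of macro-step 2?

macro 1: S0 reads c1=1 → after 3×micro: -11/8; S1 reads c0=-11/8 → after 1×micro: 0 ⇒ (c0=-11/8, c1=0)
macro 2: S0 reads c1=0 → after 3×micro: -297/64; S1 reads c0=-297/64 → after 1×micro: 2 ⇒ (c0=-297/64, c1=2)
macro 3: S0 reads c1=2 → after 3×micro: -12883/512; S1 reads c0=-12883/512 → after 1×micro: 1 ⇒ (c0=-12883/512, c1=1)

S1 state at macro-step 2 = 2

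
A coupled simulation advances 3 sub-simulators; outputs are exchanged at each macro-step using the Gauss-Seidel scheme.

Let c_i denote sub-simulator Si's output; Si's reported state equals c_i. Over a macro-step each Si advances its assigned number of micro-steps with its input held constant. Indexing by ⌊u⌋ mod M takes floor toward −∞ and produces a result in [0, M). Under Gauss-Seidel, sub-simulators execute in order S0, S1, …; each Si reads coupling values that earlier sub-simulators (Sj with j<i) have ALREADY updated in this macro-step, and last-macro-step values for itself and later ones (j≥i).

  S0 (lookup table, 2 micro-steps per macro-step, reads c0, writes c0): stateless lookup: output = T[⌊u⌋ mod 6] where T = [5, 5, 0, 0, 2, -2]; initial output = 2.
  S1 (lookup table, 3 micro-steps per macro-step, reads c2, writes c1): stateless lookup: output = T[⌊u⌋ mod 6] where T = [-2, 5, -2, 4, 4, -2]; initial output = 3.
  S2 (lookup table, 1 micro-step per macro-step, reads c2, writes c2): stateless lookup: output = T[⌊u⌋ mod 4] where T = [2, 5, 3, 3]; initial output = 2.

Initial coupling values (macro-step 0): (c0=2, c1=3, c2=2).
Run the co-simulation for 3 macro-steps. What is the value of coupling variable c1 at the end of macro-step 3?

c1 at macro-step 3 = 4

macro 1: S0 reads c0=2 → after 2×micro: 0; S1 reads c2=2 → after 3×micro: -2; S2 reads c2=2 → after 1×micro: 3 ⇒ (c0=0, c1=-2, c2=3)
macro 2: S0 reads c0=0 → after 2×micro: 5; S1 reads c2=3 → after 3×micro: 4; S2 reads c2=3 → after 1×micro: 3 ⇒ (c0=5, c1=4, c2=3)
macro 3: S0 reads c0=5 → after 2×micro: -2; S1 reads c2=3 → after 3×micro: 4; S2 reads c2=3 → after 1×micro: 3 ⇒ (c0=-2, c1=4, c2=3)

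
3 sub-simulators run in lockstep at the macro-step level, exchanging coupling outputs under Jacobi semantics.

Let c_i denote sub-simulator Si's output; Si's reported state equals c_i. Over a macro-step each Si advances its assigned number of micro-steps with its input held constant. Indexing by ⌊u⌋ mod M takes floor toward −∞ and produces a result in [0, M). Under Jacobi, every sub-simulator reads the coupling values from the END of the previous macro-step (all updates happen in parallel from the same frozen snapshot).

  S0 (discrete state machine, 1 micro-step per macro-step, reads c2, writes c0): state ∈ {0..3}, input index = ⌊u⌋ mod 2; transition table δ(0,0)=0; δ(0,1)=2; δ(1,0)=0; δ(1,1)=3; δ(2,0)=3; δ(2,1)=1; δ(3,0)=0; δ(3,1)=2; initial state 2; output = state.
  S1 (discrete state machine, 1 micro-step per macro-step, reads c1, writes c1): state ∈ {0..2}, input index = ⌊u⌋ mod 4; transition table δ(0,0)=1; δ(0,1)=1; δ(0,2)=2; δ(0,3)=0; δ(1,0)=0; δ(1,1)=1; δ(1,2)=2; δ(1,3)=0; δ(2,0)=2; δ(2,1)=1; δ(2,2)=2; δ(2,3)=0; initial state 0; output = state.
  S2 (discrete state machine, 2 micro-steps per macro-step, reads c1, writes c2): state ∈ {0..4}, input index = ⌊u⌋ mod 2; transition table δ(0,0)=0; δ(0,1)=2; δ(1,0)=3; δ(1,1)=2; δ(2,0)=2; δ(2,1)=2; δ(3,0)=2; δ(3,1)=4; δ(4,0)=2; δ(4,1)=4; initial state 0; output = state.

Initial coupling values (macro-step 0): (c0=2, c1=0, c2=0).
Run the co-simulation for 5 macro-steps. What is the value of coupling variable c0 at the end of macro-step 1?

c0 at macro-step 1 = 3

macro 1: S0 reads c2=0 → after 1×micro: 3; S1 reads c1=0 → after 1×micro: 1; S2 reads c1=0 → after 2×micro: 0 ⇒ (c0=3, c1=1, c2=0)
macro 2: S0 reads c2=0 → after 1×micro: 0; S1 reads c1=1 → after 1×micro: 1; S2 reads c1=1 → after 2×micro: 2 ⇒ (c0=0, c1=1, c2=2)
macro 3: S0 reads c2=2 → after 1×micro: 0; S1 reads c1=1 → after 1×micro: 1; S2 reads c1=1 → after 2×micro: 2 ⇒ (c0=0, c1=1, c2=2)
macro 4: S0 reads c2=2 → after 1×micro: 0; S1 reads c1=1 → after 1×micro: 1; S2 reads c1=1 → after 2×micro: 2 ⇒ (c0=0, c1=1, c2=2)
macro 5: S0 reads c2=2 → after 1×micro: 0; S1 reads c1=1 → after 1×micro: 1; S2 reads c1=1 → after 2×micro: 2 ⇒ (c0=0, c1=1, c2=2)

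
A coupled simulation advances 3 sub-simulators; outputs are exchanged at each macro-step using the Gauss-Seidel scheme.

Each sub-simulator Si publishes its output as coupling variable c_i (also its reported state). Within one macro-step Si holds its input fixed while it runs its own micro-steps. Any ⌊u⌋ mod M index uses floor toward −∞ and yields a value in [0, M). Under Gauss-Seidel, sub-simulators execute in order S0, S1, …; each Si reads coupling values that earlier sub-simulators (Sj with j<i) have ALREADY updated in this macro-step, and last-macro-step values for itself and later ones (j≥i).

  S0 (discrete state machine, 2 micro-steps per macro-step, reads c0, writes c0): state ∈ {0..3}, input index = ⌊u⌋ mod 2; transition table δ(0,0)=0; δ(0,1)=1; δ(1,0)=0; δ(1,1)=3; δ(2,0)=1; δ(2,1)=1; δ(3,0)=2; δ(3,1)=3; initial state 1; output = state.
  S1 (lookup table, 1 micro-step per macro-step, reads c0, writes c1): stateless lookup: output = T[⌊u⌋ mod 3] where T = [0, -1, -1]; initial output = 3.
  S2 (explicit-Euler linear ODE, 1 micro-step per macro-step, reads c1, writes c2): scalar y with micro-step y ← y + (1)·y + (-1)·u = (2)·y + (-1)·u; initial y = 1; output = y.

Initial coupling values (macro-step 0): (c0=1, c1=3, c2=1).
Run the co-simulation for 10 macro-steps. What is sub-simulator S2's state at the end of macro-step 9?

S2 state at macro-step 9 = 512

macro 1: S0 reads c0=1 → after 2×micro: 3; S1 reads c0=3 → after 1×micro: 0; S2 reads c1=0 → after 1×micro: 2 ⇒ (c0=3, c1=0, c2=2)
macro 2: S0 reads c0=3 → after 2×micro: 3; S1 reads c0=3 → after 1×micro: 0; S2 reads c1=0 → after 1×micro: 4 ⇒ (c0=3, c1=0, c2=4)
macro 3: S0 reads c0=3 → after 2×micro: 3; S1 reads c0=3 → after 1×micro: 0; S2 reads c1=0 → after 1×micro: 8 ⇒ (c0=3, c1=0, c2=8)
macro 4: S0 reads c0=3 → after 2×micro: 3; S1 reads c0=3 → after 1×micro: 0; S2 reads c1=0 → after 1×micro: 16 ⇒ (c0=3, c1=0, c2=16)
macro 5: S0 reads c0=3 → after 2×micro: 3; S1 reads c0=3 → after 1×micro: 0; S2 reads c1=0 → after 1×micro: 32 ⇒ (c0=3, c1=0, c2=32)
macro 6: S0 reads c0=3 → after 2×micro: 3; S1 reads c0=3 → after 1×micro: 0; S2 reads c1=0 → after 1×micro: 64 ⇒ (c0=3, c1=0, c2=64)
macro 7: S0 reads c0=3 → after 2×micro: 3; S1 reads c0=3 → after 1×micro: 0; S2 reads c1=0 → after 1×micro: 128 ⇒ (c0=3, c1=0, c2=128)
macro 8: S0 reads c0=3 → after 2×micro: 3; S1 reads c0=3 → after 1×micro: 0; S2 reads c1=0 → after 1×micro: 256 ⇒ (c0=3, c1=0, c2=256)
macro 9: S0 reads c0=3 → after 2×micro: 3; S1 reads c0=3 → after 1×micro: 0; S2 reads c1=0 → after 1×micro: 512 ⇒ (c0=3, c1=0, c2=512)
macro 10: S0 reads c0=3 → after 2×micro: 3; S1 reads c0=3 → after 1×micro: 0; S2 reads c1=0 → after 1×micro: 1024 ⇒ (c0=3, c1=0, c2=1024)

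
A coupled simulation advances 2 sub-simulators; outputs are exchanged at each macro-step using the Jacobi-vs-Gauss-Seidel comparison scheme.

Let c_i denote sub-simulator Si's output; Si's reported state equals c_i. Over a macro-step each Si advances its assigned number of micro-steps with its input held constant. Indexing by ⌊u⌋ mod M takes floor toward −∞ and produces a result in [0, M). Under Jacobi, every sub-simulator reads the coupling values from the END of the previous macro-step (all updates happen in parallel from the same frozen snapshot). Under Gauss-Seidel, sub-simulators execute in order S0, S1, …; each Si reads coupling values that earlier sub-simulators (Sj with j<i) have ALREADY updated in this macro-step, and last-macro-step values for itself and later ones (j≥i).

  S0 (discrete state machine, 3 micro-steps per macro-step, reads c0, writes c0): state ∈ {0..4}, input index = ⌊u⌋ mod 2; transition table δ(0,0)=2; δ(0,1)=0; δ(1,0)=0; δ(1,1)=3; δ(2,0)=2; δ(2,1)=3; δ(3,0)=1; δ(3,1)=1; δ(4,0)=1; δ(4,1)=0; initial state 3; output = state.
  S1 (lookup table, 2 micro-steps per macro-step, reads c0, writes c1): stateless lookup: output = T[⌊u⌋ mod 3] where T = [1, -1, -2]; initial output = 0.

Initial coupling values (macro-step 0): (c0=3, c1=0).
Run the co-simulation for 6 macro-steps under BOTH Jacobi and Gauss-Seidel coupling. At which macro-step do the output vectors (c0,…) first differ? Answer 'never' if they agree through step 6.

[Jacobi] macro 1: S0 reads c0=3 → after 3×micro: 1; S1 reads c0=3 → after 2×micro: 1 ⇒ (c0=1, c1=1)
[Jacobi] macro 2: S0 reads c0=1 → after 3×micro: 3; S1 reads c0=1 → after 2×micro: -1 ⇒ (c0=3, c1=-1)
[Jacobi] macro 3: S0 reads c0=3 → after 3×micro: 1; S1 reads c0=3 → after 2×micro: 1 ⇒ (c0=1, c1=1)
[Jacobi] macro 4: S0 reads c0=1 → after 3×micro: 3; S1 reads c0=1 → after 2×micro: -1 ⇒ (c0=3, c1=-1)
[Jacobi] macro 5: S0 reads c0=3 → after 3×micro: 1; S1 reads c0=3 → after 2×micro: 1 ⇒ (c0=1, c1=1)
[Jacobi] macro 6: S0 reads c0=1 → after 3×micro: 3; S1 reads c0=1 → after 2×micro: -1 ⇒ (c0=3, c1=-1)
[Gauss-Seidel] macro 1: S0 reads c0=3 → after 3×micro: 1; S1 reads c0=1 → after 2×micro: -1 ⇒ (c0=1, c1=-1)
[Gauss-Seidel] macro 2: S0 reads c0=1 → after 3×micro: 3; S1 reads c0=3 → after 2×micro: 1 ⇒ (c0=3, c1=1)
[Gauss-Seidel] macro 3: S0 reads c0=3 → after 3×micro: 1; S1 reads c0=1 → after 2×micro: -1 ⇒ (c0=1, c1=-1)
[Gauss-Seidel] macro 4: S0 reads c0=1 → after 3×micro: 3; S1 reads c0=3 → after 2×micro: 1 ⇒ (c0=3, c1=1)
[Gauss-Seidel] macro 5: S0 reads c0=3 → after 3×micro: 1; S1 reads c0=1 → after 2×micro: -1 ⇒ (c0=1, c1=-1)
[Gauss-Seidel] macro 6: S0 reads c0=1 → after 3×micro: 3; S1 reads c0=3 → after 2×micro: 1 ⇒ (c0=3, c1=1)

first divergence at macro-step: 1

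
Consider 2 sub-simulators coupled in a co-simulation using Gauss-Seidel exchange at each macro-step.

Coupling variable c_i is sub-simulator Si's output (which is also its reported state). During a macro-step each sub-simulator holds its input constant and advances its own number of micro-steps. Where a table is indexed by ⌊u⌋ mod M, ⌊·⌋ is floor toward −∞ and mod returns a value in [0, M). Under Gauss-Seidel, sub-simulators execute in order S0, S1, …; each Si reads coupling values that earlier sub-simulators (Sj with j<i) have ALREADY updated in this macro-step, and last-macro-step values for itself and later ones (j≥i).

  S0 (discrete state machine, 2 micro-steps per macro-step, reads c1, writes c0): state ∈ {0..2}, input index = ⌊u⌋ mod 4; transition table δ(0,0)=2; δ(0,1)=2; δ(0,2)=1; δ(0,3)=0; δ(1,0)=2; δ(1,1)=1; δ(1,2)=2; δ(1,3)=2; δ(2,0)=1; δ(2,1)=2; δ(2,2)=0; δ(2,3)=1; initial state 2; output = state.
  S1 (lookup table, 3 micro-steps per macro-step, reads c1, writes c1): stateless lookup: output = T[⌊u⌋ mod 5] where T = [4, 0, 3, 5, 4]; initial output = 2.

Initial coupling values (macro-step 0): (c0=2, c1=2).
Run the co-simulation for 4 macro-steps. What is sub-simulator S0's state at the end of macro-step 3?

S0 state at macro-step 3 = 1

macro 1: S0 reads c1=2 → after 2×micro: 1; S1 reads c1=2 → after 3×micro: 3 ⇒ (c0=1, c1=3)
macro 2: S0 reads c1=3 → after 2×micro: 1; S1 reads c1=3 → after 3×micro: 5 ⇒ (c0=1, c1=5)
macro 3: S0 reads c1=5 → after 2×micro: 1; S1 reads c1=5 → after 3×micro: 4 ⇒ (c0=1, c1=4)
macro 4: S0 reads c1=4 → after 2×micro: 1; S1 reads c1=4 → after 3×micro: 4 ⇒ (c0=1, c1=4)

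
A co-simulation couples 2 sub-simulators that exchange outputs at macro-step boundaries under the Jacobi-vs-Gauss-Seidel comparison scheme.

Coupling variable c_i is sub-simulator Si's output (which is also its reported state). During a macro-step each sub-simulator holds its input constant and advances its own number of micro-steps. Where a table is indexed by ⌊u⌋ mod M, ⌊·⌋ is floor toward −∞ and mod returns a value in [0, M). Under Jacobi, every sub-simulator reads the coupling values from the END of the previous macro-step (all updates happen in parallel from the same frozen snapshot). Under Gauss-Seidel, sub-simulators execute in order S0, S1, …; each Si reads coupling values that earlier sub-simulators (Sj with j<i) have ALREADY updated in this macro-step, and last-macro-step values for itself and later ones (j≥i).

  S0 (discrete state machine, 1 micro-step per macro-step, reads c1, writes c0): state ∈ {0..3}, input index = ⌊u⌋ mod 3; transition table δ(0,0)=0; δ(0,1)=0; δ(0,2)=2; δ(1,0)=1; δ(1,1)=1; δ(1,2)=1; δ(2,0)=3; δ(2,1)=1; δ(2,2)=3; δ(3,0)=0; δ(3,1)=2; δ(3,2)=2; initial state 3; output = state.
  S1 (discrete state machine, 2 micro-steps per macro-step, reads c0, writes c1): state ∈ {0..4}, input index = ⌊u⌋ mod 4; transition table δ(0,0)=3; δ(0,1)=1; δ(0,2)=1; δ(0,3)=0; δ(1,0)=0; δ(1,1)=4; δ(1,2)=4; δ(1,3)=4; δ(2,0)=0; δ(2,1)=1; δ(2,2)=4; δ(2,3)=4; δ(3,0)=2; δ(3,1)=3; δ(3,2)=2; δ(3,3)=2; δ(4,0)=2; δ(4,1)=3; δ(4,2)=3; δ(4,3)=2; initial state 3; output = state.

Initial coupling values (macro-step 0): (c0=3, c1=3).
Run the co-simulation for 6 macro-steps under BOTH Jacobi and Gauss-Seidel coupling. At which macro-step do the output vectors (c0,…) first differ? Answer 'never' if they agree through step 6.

[Jacobi] macro 1: S0 reads c1=3 → after 1×micro: 0; S1 reads c0=3 → after 2×micro: 4 ⇒ (c0=0, c1=4)
[Jacobi] macro 2: S0 reads c1=4 → after 1×micro: 0; S1 reads c0=0 → after 2×micro: 0 ⇒ (c0=0, c1=0)
[Jacobi] macro 3: S0 reads c1=0 → after 1×micro: 0; S1 reads c0=0 → after 2×micro: 2 ⇒ (c0=0, c1=2)
[Jacobi] macro 4: S0 reads c1=2 → after 1×micro: 2; S1 reads c0=0 → after 2×micro: 3 ⇒ (c0=2, c1=3)
[Jacobi] macro 5: S0 reads c1=3 → after 1×micro: 3; S1 reads c0=2 → after 2×micro: 4 ⇒ (c0=3, c1=4)
[Jacobi] macro 6: S0 reads c1=4 → after 1×micro: 2; S1 reads c0=3 → after 2×micro: 4 ⇒ (c0=2, c1=4)
[Gauss-Seidel] macro 1: S0 reads c1=3 → after 1×micro: 0; S1 reads c0=0 → after 2×micro: 0 ⇒ (c0=0, c1=0)
[Gauss-Seidel] macro 2: S0 reads c1=0 → after 1×micro: 0; S1 reads c0=0 → after 2×micro: 2 ⇒ (c0=0, c1=2)
[Gauss-Seidel] macro 3: S0 reads c1=2 → after 1×micro: 2; S1 reads c0=2 → after 2×micro: 3 ⇒ (c0=2, c1=3)
[Gauss-Seidel] macro 4: S0 reads c1=3 → after 1×micro: 3; S1 reads c0=3 → after 2×micro: 4 ⇒ (c0=3, c1=4)
[Gauss-Seidel] macro 5: S0 reads c1=4 → after 1×micro: 2; S1 reads c0=2 → after 2×micro: 2 ⇒ (c0=2, c1=2)
[Gauss-Seidel] macro 6: S0 reads c1=2 → after 1×micro: 3; S1 reads c0=3 → after 2×micro: 2 ⇒ (c0=3, c1=2)

first divergence at macro-step: 1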